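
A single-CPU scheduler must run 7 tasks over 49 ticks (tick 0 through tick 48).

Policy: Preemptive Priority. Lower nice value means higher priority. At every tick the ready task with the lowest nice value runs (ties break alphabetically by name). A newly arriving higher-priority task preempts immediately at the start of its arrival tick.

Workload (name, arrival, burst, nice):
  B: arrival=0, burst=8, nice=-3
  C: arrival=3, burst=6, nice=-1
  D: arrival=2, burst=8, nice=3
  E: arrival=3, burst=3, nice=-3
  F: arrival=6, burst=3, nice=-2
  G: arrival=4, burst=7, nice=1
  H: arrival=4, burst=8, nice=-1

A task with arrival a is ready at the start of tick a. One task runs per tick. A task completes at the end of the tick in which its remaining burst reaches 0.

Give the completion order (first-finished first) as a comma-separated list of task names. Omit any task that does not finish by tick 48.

completion order = B, E, F, C, H, G, D

t=0: ready={B} → run B
t=1: ready={B} → run B
t=2: ready={B,D} → run B
t=3: ready={B,C,D,E} → run B
t=4: ready={B,C,D,E,G,H} → run B
t=5: ready={B,C,D,E,G,H} → run B
t=6: ready={B,C,D,E,F,G,H} → run B
t=7: ready={B,C,D,E,F,G,H} → run B
t=8: ready={C,D,E,F,G,H} → run E
t=9: ready={C,D,E,F,G,H} → run E
t=10: ready={C,D,E,F,G,H} → run E
t=11: ready={C,D,F,G,H} → run F
t=12: ready={C,D,F,G,H} → run F
t=13: ready={C,D,F,G,H} → run F
t=14: ready={C,D,G,H} → run C
t=15: ready={C,D,G,H} → run C
t=16: ready={C,D,G,H} → run C
t=17: ready={C,D,G,H} → run C
t=18: ready={C,D,G,H} → run C
t=19: ready={C,D,G,H} → run C
t=20: ready={D,G,H} → run H
t=21: ready={D,G,H} → run H
t=22: ready={D,G,H} → run H
t=23: ready={D,G,H} → run H
t=24: ready={D,G,H} → run H
t=25: ready={D,G,H} → run H
t=26: ready={D,G,H} → run H
t=27: ready={D,G,H} → run H
t=28: ready={D,G} → run G
t=29: ready={D,G} → run G
t=30: ready={D,G} → run G
t=31: ready={D,G} → run G
t=32: ready={D,G} → run G
t=33: ready={D,G} → run G
t=34: ready={D,G} → run G
t=35: ready={D} → run D
t=36: ready={D} → run D
t=37: ready={D} → run D
t=38: ready={D} → run D
t=39: ready={D} → run D
t=40: ready={D} → run D
t=41: ready={D} → run D
t=42: ready={D} → run D
t=43: (idle)
t=44: (idle)
t=45: (idle)
t=46: (idle)
t=47: (idle)
t=48: (idle)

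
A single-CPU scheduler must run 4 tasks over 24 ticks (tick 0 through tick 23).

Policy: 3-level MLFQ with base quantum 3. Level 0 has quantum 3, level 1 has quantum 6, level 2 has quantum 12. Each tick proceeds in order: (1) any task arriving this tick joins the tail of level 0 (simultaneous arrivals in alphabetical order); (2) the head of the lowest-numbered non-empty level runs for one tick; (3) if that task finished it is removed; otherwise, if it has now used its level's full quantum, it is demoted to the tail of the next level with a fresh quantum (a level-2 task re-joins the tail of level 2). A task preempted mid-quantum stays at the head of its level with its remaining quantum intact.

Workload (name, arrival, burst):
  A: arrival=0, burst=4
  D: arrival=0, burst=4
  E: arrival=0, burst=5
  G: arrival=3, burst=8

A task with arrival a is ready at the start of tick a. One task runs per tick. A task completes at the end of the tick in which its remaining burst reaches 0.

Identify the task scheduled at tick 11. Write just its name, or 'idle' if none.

t=0: L0/L1/L2 = ADE/-/- → run A
t=1: L0/L1/L2 = ADE/-/- → run A
t=2: L0/L1/L2 = ADE/-/- → run A
t=3: L0/L1/L2 = DEG/A/- → run D
t=4: L0/L1/L2 = DEG/A/- → run D
t=5: L0/L1/L2 = DEG/A/- → run D
t=6: L0/L1/L2 = EG/AD/- → run E
t=7: L0/L1/L2 = EG/AD/- → run E
t=8: L0/L1/L2 = EG/AD/- → run E
t=9: L0/L1/L2 = G/ADE/- → run G
t=10: L0/L1/L2 = G/ADE/- → run G
t=11: L0/L1/L2 = G/ADE/- → run G
t=12: L0/L1/L2 = -/ADEG/- → run A
t=13: L0/L1/L2 = -/DEG/- → run D
t=14: L0/L1/L2 = -/EG/- → run E
t=15: L0/L1/L2 = -/EG/- → run E
t=16: L0/L1/L2 = -/G/- → run G
t=17: L0/L1/L2 = -/G/- → run G
t=18: L0/L1/L2 = -/G/- → run G
t=19: L0/L1/L2 = -/G/- → run G
t=20: L0/L1/L2 = -/G/- → run G
t=21: (idle)
t=22: (idle)
t=23: (idle)

running at tick 11 = G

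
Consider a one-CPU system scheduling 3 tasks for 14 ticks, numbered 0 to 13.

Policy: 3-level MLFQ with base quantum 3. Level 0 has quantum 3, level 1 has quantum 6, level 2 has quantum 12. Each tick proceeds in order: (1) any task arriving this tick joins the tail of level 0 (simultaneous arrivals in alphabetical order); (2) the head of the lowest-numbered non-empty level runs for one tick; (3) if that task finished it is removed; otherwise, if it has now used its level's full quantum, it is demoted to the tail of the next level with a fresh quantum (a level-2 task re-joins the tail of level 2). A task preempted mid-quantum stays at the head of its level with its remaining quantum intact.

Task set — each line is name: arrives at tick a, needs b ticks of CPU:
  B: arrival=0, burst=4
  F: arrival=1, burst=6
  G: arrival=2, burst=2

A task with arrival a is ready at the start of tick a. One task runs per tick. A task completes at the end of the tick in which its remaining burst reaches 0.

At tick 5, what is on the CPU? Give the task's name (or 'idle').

running at tick 5 = F

t=0: L0/L1/L2 = B/-/- → run B
t=1: L0/L1/L2 = BF/-/- → run B
t=2: L0/L1/L2 = BFG/-/- → run B
t=3: L0/L1/L2 = FG/B/- → run F
t=4: L0/L1/L2 = FG/B/- → run F
t=5: L0/L1/L2 = FG/B/- → run F
t=6: L0/L1/L2 = G/BF/- → run G
t=7: L0/L1/L2 = G/BF/- → run G
t=8: L0/L1/L2 = -/BF/- → run B
t=9: L0/L1/L2 = -/F/- → run F
t=10: L0/L1/L2 = -/F/- → run F
t=11: L0/L1/L2 = -/F/- → run F
t=12: (idle)
t=13: (idle)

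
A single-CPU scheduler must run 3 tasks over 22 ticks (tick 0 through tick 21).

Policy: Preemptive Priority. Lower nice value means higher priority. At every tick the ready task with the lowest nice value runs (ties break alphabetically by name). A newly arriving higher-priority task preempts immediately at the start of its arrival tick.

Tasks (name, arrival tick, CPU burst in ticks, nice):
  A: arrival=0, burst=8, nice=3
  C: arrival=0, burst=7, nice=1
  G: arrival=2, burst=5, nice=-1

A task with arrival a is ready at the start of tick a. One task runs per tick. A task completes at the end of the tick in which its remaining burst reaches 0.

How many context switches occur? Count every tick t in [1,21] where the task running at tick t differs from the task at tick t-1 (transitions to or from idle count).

t=0: ready={A,C} → run C
t=1: ready={A,C} → run C
t=2: ready={A,C,G} → run G
t=3: ready={A,C,G} → run G
t=4: ready={A,C,G} → run G
t=5: ready={A,C,G} → run G
t=6: ready={A,C,G} → run G
t=7: ready={A,C} → run C
t=8: ready={A,C} → run C
t=9: ready={A,C} → run C
t=10: ready={A,C} → run C
t=11: ready={A,C} → run C
t=12: ready={A} → run A
t=13: ready={A} → run A
t=14: ready={A} → run A
t=15: ready={A} → run A
t=16: ready={A} → run A
t=17: ready={A} → run A
t=18: ready={A} → run A
t=19: ready={A} → run A
t=20: (idle)
t=21: (idle)

context switches = 4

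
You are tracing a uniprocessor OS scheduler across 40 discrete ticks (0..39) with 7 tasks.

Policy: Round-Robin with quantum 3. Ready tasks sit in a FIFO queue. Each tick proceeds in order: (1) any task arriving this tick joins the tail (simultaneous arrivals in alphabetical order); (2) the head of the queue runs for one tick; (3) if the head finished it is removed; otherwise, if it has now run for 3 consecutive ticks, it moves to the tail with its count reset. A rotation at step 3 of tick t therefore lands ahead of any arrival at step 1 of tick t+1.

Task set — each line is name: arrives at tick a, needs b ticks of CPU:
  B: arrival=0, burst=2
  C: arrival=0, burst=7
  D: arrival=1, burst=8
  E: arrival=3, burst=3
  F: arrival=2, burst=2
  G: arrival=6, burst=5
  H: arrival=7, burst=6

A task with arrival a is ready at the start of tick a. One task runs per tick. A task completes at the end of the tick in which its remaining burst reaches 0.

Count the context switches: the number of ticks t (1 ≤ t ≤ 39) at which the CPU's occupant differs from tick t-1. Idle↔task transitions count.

context switches = 13

t=0: queue=[B,C] q_used=0 → run B
t=1: queue=[B,C,D] q_used=1 → run B
t=2: queue=[C,D,F] q_used=0 → run C
t=3: queue=[C,D,F,E] q_used=1 → run C
t=4: queue=[C,D,F,E] q_used=2 → run C
t=5: queue=[D,F,E,C] q_used=0 → run D
t=6: queue=[D,F,E,C,G] q_used=1 → run D
t=7: queue=[D,F,E,C,G,H] q_used=2 → run D
t=8: queue=[F,E,C,G,H,D] q_used=0 → run F
t=9: queue=[F,E,C,G,H,D] q_used=1 → run F
t=10: queue=[E,C,G,H,D] q_used=0 → run E
t=11: queue=[E,C,G,H,D] q_used=1 → run E
t=12: queue=[E,C,G,H,D] q_used=2 → run E
t=13: queue=[C,G,H,D] q_used=0 → run C
t=14: queue=[C,G,H,D] q_used=1 → run C
t=15: queue=[C,G,H,D] q_used=2 → run C
t=16: queue=[G,H,D,C] q_used=0 → run G
t=17: queue=[G,H,D,C] q_used=1 → run G
t=18: queue=[G,H,D,C] q_used=2 → run G
t=19: queue=[H,D,C,G] q_used=0 → run H
t=20: queue=[H,D,C,G] q_used=1 → run H
t=21: queue=[H,D,C,G] q_used=2 → run H
t=22: queue=[D,C,G,H] q_used=0 → run D
t=23: queue=[D,C,G,H] q_used=1 → run D
t=24: queue=[D,C,G,H] q_used=2 → run D
t=25: queue=[C,G,H,D] q_used=0 → run C
t=26: queue=[G,H,D] q_used=0 → run G
t=27: queue=[G,H,D] q_used=1 → run G
t=28: queue=[H,D] q_used=0 → run H
t=29: queue=[H,D] q_used=1 → run H
t=30: queue=[H,D] q_used=2 → run H
t=31: queue=[D] q_used=0 → run D
t=32: queue=[D] q_used=1 → run D
t=33: (idle)
t=34: (idle)
t=35: (idle)
t=36: (idle)
t=37: (idle)
t=38: (idle)
t=39: (idle)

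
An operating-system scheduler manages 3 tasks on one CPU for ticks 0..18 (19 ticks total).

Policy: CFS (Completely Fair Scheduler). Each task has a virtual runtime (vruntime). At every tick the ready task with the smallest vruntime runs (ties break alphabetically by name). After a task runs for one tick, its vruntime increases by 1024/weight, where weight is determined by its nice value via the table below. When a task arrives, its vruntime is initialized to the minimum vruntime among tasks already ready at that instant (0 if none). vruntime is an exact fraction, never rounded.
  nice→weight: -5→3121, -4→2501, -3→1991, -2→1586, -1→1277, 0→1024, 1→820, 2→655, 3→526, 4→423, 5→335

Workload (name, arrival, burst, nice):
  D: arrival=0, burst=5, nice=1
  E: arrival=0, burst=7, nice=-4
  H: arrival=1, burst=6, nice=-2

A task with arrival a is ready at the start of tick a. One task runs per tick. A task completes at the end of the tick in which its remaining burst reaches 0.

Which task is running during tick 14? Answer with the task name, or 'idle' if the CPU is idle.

t=0: vr[D=0 E=0] → run D
t=1: vr[D=256/205 E=0 H=0] → run E
t=2: vr[D=256/205 E=1024/2501 H=0] → run H
t=3: vr[D=256/205 E=1024/2501 H=512/793] → run E
t=4: vr[D=256/205 E=2048/2501 H=512/793] → run H
t=5: vr[D=256/205 E=2048/2501 H=1024/793] → run E
t=6: vr[D=256/205 E=3072/2501 H=1024/793] → run E
t=7: vr[D=256/205 E=4096/2501 H=1024/793] → run D
t=8: vr[D=512/205 E=4096/2501 H=1024/793] → run H
t=9: vr[D=512/205 E=4096/2501 H=1536/793] → run E
t=10: vr[D=512/205 E=5120/2501 H=1536/793] → run H
t=11: vr[D=512/205 E=5120/2501 H=2048/793] → run E
t=12: vr[D=512/205 E=6144/2501 H=2048/793] → run E
t=13: vr[D=512/205 H=2048/793] → run D
t=14: vr[D=768/205 H=2048/793] → run H
t=15: vr[D=768/205 H=2560/793] → run H
t=16: vr[D=768/205] → run D
t=17: vr[D=1024/205] → run D
t=18: (idle)

running at tick 14 = H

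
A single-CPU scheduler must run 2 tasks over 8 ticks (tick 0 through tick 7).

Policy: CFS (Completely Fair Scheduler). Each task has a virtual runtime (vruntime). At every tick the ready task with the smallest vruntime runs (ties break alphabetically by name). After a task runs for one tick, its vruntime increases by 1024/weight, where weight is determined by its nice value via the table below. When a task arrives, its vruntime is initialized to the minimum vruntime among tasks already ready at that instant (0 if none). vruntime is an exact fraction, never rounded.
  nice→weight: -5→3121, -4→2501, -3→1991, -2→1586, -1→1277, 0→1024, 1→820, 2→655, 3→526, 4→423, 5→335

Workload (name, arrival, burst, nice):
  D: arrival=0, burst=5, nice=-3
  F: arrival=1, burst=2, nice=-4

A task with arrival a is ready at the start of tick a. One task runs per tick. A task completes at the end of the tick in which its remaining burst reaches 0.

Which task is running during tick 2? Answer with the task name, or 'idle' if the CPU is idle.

t=0: vr[D=0] → run D
t=1: vr[D=1024/1991 F=1024/1991] → run D
t=2: vr[D=2048/1991 F=1024/1991] → run F
t=3: vr[D=2048/1991 F=4599808/4979491] → run F
t=4: vr[D=2048/1991] → run D
t=5: vr[D=3072/1991] → run D
t=6: vr[D=4096/1991] → run D
t=7: (idle)

running at tick 2 = F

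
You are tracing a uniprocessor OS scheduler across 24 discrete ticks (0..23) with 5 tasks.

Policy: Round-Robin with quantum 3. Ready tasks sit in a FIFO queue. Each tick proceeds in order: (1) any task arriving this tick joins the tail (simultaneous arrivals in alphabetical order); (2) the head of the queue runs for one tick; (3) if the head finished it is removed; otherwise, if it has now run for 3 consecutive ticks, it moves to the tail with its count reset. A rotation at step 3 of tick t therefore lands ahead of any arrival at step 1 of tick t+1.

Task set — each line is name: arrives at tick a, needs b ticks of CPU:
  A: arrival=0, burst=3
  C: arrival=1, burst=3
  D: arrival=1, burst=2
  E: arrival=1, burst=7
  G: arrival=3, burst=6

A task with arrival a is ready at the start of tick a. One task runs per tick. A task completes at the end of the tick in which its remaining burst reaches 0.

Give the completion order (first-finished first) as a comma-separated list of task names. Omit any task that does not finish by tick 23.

completion order = A, C, D, G, E

t=0: queue=[A] q_used=0 → run A
t=1: queue=[A,C,D,E] q_used=1 → run A
t=2: queue=[A,C,D,E] q_used=2 → run A
t=3: queue=[C,D,E,G] q_used=0 → run C
t=4: queue=[C,D,E,G] q_used=1 → run C
t=5: queue=[C,D,E,G] q_used=2 → run C
t=6: queue=[D,E,G] q_used=0 → run D
t=7: queue=[D,E,G] q_used=1 → run D
t=8: queue=[E,G] q_used=0 → run E
t=9: queue=[E,G] q_used=1 → run E
t=10: queue=[E,G] q_used=2 → run E
t=11: queue=[G,E] q_used=0 → run G
t=12: queue=[G,E] q_used=1 → run G
t=13: queue=[G,E] q_used=2 → run G
t=14: queue=[E,G] q_used=0 → run E
t=15: queue=[E,G] q_used=1 → run E
t=16: queue=[E,G] q_used=2 → run E
t=17: queue=[G,E] q_used=0 → run G
t=18: queue=[G,E] q_used=1 → run G
t=19: queue=[G,E] q_used=2 → run G
t=20: queue=[E] q_used=0 → run E
t=21: (idle)
t=22: (idle)
t=23: (idle)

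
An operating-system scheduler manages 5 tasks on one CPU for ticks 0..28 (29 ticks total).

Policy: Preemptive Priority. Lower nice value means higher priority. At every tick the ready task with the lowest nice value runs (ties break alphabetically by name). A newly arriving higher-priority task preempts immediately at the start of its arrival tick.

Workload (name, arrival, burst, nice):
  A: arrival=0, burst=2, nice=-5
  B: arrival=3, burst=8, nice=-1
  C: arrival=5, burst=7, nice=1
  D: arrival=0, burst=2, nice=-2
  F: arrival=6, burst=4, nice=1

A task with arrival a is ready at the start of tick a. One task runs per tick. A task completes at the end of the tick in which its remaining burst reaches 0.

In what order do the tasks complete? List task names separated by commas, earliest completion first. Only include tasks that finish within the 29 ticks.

t=0: ready={A,D} → run A
t=1: ready={A,D} → run A
t=2: ready={D} → run D
t=3: ready={B,D} → run D
t=4: ready={B} → run B
t=5: ready={B,C} → run B
t=6: ready={B,C,F} → run B
t=7: ready={B,C,F} → run B
t=8: ready={B,C,F} → run B
t=9: ready={B,C,F} → run B
t=10: ready={B,C,F} → run B
t=11: ready={B,C,F} → run B
t=12: ready={C,F} → run C
t=13: ready={C,F} → run C
t=14: ready={C,F} → run C
t=15: ready={C,F} → run C
t=16: ready={C,F} → run C
t=17: ready={C,F} → run C
t=18: ready={C,F} → run C
t=19: ready={F} → run F
t=20: ready={F} → run F
t=21: ready={F} → run F
t=22: ready={F} → run F
t=23: (idle)
t=24: (idle)
t=25: (idle)
t=26: (idle)
t=27: (idle)
t=28: (idle)

completion order = A, D, B, C, F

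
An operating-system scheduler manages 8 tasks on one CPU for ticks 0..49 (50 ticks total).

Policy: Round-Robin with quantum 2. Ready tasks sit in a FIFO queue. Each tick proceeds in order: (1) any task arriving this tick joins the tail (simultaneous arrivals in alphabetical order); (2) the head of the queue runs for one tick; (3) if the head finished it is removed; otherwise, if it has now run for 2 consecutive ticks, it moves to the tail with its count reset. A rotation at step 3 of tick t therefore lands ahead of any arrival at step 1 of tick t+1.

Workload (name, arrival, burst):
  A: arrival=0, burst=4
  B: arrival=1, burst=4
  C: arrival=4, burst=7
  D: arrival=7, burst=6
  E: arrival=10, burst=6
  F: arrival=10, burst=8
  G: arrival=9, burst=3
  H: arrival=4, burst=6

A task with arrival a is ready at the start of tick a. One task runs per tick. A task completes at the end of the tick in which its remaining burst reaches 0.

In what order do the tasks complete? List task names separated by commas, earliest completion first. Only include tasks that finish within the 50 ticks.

t=0: queue=[A] q_used=0 → run A
t=1: queue=[A,B] q_used=1 → run A
t=2: queue=[B,A] q_used=0 → run B
t=3: queue=[B,A] q_used=1 → run B
t=4: queue=[A,B,C,H] q_used=0 → run A
t=5: queue=[A,B,C,H] q_used=1 → run A
t=6: queue=[B,C,H] q_used=0 → run B
t=7: queue=[B,C,H,D] q_used=1 → run B
t=8: queue=[C,H,D] q_used=0 → run C
t=9: queue=[C,H,D,G] q_used=1 → run C
t=10: queue=[H,D,G,C,E,F] q_used=0 → run H
t=11: queue=[H,D,G,C,E,F] q_used=1 → run H
t=12: queue=[D,G,C,E,F,H] q_used=0 → run D
t=13: queue=[D,G,C,E,F,H] q_used=1 → run D
t=14: queue=[G,C,E,F,H,D] q_used=0 → run G
t=15: queue=[G,C,E,F,H,D] q_used=1 → run G
t=16: queue=[C,E,F,H,D,G] q_used=0 → run C
t=17: queue=[C,E,F,H,D,G] q_used=1 → run C
t=18: queue=[E,F,H,D,G,C] q_used=0 → run E
t=19: queue=[E,F,H,D,G,C] q_used=1 → run E
t=20: queue=[F,H,D,G,C,E] q_used=0 → run F
t=21: queue=[F,H,D,G,C,E] q_used=1 → run F
t=22: queue=[H,D,G,C,E,F] q_used=0 → run H
t=23: queue=[H,D,G,C,E,F] q_used=1 → run H
t=24: queue=[D,G,C,E,F,H] q_used=0 → run D
t=25: queue=[D,G,C,E,F,H] q_used=1 → run D
t=26: queue=[G,C,E,F,H,D] q_used=0 → run G
t=27: queue=[C,E,F,H,D] q_used=0 → run C
t=28: queue=[C,E,F,H,D] q_used=1 → run C
t=29: queue=[E,F,H,D,C] q_used=0 → run E
t=30: queue=[E,F,H,D,C] q_used=1 → run E
t=31: queue=[F,H,D,C,E] q_used=0 → run F
t=32: queue=[F,H,D,C,E] q_used=1 → run F
t=33: queue=[H,D,C,E,F] q_used=0 → run H
t=34: queue=[H,D,C,E,F] q_used=1 → run H
t=35: queue=[D,C,E,F] q_used=0 → run D
t=36: queue=[D,C,E,F] q_used=1 → run D
t=37: queue=[C,E,F] q_used=0 → run C
t=38: queue=[E,F] q_used=0 → run E
t=39: queue=[E,F] q_used=1 → run E
t=40: queue=[F] q_used=0 → run F
t=41: queue=[F] q_used=1 → run F
t=42: queue=[F] q_used=0 → run F
t=43: queue=[F] q_used=1 → run F
t=44: (idle)
t=45: (idle)
t=46: (idle)
t=47: (idle)
t=48: (idle)
t=49: (idle)

completion order = A, B, G, H, D, C, E, F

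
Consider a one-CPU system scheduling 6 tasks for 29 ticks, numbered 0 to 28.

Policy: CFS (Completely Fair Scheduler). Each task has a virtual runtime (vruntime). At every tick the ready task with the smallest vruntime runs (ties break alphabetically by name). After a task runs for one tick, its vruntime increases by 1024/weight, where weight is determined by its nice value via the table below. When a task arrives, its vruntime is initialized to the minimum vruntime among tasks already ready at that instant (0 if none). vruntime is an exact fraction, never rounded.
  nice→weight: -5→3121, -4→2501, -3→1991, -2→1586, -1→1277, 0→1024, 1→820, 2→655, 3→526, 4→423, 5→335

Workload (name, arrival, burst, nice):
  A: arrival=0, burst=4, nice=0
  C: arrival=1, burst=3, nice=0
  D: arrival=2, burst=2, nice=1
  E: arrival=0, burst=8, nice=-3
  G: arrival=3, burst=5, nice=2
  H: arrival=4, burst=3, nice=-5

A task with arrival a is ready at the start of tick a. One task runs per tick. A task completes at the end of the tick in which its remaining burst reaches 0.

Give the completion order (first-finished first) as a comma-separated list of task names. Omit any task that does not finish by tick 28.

t=0: vr[A=0 E=0] → run A
t=1: vr[A=1 C=0 E=0] → run C
t=2: vr[A=1 C=1 D=0 E=0] → run D
t=3: vr[A=1 C=1 D=256/205 E=0 G=0] → run E
t=4: vr[A=1 C=1 D=256/205 E=1024/1991 G=0 H=0] → run G
t=5: vr[A=1 C=1 D=256/205 E=1024/1991 G=1024/655 H=0] → run H
t=6: vr[A=1 C=1 D=256/205 E=1024/1991 G=1024/655 H=1024/3121] → run H
t=7: vr[A=1 C=1 D=256/205 E=1024/1991 G=1024/655 H=2048/3121] → run E
t=8: vr[A=1 C=1 D=256/205 E=2048/1991 G=1024/655 H=2048/3121] → run H
t=9: vr[A=1 C=1 D=256/205 E=2048/1991 G=1024/655] → run A
t=10: vr[A=2 C=1 D=256/205 E=2048/1991 G=1024/655] → run C
t=11: vr[A=2 C=2 D=256/205 E=2048/1991 G=1024/655] → run E
t=12: vr[A=2 C=2 D=256/205 E=3072/1991 G=1024/655] → run D
t=13: vr[A=2 C=2 E=3072/1991 G=1024/655] → run E
t=14: vr[A=2 C=2 E=4096/1991 G=1024/655] → run G
t=15: vr[A=2 C=2 E=4096/1991 G=2048/655] → run A
t=16: vr[A=3 C=2 E=4096/1991 G=2048/655] → run C
t=17: vr[A=3 E=4096/1991 G=2048/655] → run E
t=18: vr[A=3 E=5120/1991 G=2048/655] → run E
t=19: vr[A=3 E=6144/1991 G=2048/655] → run A
t=20: vr[E=6144/1991 G=2048/655] → run E
t=21: vr[E=7168/1991 G=2048/655] → run G
t=22: vr[E=7168/1991 G=3072/655] → run E
t=23: vr[G=3072/655] → run G
t=24: vr[G=4096/655] → run G
t=25: (idle)
t=26: (idle)
t=27: (idle)
t=28: (idle)

completion order = H, D, C, A, E, G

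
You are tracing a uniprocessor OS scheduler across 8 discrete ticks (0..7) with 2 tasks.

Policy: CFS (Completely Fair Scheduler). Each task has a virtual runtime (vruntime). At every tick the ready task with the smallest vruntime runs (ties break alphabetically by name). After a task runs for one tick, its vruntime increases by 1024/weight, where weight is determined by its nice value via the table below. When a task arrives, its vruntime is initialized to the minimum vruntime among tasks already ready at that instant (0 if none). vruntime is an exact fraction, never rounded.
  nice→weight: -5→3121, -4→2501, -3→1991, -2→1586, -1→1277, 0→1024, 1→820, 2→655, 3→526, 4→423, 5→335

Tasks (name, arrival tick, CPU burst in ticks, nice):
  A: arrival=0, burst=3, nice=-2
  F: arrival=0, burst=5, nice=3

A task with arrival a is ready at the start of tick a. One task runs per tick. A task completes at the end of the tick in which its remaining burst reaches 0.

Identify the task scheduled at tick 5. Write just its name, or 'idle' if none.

t=0: vr[A=0 F=0] → run A
t=1: vr[A=512/793 F=0] → run F
t=2: vr[A=512/793 F=512/263] → run A
t=3: vr[A=1024/793 F=512/263] → run A
t=4: vr[F=512/263] → run F
t=5: vr[F=1024/263] → run F
t=6: vr[F=1536/263] → run F
t=7: vr[F=2048/263] → run F

running at tick 5 = F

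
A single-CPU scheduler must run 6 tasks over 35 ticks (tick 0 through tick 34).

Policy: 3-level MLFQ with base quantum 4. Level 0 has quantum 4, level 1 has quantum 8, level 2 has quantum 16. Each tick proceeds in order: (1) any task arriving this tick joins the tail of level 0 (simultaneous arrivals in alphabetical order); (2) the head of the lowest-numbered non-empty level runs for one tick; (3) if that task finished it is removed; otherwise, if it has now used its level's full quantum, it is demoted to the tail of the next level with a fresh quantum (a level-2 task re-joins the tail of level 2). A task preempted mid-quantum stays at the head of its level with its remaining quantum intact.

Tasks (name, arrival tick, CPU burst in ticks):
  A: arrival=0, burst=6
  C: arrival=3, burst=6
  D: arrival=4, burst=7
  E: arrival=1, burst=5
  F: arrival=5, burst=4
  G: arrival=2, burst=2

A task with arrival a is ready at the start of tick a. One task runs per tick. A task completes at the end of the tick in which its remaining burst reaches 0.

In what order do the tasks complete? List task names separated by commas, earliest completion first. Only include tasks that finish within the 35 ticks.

completion order = G, F, A, E, C, D

t=0: L0/L1/L2 = A/-/- → run A
t=1: L0/L1/L2 = AE/-/- → run A
t=2: L0/L1/L2 = AEG/-/- → run A
t=3: L0/L1/L2 = AEGC/-/- → run A
t=4: L0/L1/L2 = EGCD/A/- → run E
t=5: L0/L1/L2 = EGCDF/A/- → run E
t=6: L0/L1/L2 = EGCDF/A/- → run E
t=7: L0/L1/L2 = EGCDF/A/- → run E
t=8: L0/L1/L2 = GCDF/AE/- → run G
t=9: L0/L1/L2 = GCDF/AE/- → run G
t=10: L0/L1/L2 = CDF/AE/- → run C
t=11: L0/L1/L2 = CDF/AE/- → run C
t=12: L0/L1/L2 = CDF/AE/- → run C
t=13: L0/L1/L2 = CDF/AE/- → run C
t=14: L0/L1/L2 = DF/AEC/- → run D
t=15: L0/L1/L2 = DF/AEC/- → run D
t=16: L0/L1/L2 = DF/AEC/- → run D
t=17: L0/L1/L2 = DF/AEC/- → run D
t=18: L0/L1/L2 = F/AECD/- → run F
t=19: L0/L1/L2 = F/AECD/- → run F
t=20: L0/L1/L2 = F/AECD/- → run F
t=21: L0/L1/L2 = F/AECD/- → run F
t=22: L0/L1/L2 = -/AECD/- → run A
t=23: L0/L1/L2 = -/AECD/- → run A
t=24: L0/L1/L2 = -/ECD/- → run E
t=25: L0/L1/L2 = -/CD/- → run C
t=26: L0/L1/L2 = -/CD/- → run C
t=27: L0/L1/L2 = -/D/- → run D
t=28: L0/L1/L2 = -/D/- → run D
t=29: L0/L1/L2 = -/D/- → run D
t=30: (idle)
t=31: (idle)
t=32: (idle)
t=33: (idle)
t=34: (idle)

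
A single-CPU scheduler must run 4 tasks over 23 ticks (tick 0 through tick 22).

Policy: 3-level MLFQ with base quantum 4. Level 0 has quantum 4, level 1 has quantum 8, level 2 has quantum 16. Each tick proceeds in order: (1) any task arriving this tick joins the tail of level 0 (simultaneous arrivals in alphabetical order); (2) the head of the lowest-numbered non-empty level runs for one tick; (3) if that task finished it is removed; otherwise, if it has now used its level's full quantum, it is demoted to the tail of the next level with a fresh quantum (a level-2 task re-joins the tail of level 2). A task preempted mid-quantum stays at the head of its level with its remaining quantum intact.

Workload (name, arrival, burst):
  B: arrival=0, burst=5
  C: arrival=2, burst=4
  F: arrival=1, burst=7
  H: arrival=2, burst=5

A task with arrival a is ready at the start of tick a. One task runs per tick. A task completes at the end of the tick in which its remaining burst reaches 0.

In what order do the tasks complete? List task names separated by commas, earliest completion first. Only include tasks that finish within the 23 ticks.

completion order = C, B, F, H

t=0: L0/L1/L2 = B/-/- → run B
t=1: L0/L1/L2 = BF/-/- → run B
t=2: L0/L1/L2 = BFCH/-/- → run B
t=3: L0/L1/L2 = BFCH/-/- → run B
t=4: L0/L1/L2 = FCH/B/- → run F
t=5: L0/L1/L2 = FCH/B/- → run F
t=6: L0/L1/L2 = FCH/B/- → run F
t=7: L0/L1/L2 = FCH/B/- → run F
t=8: L0/L1/L2 = CH/BF/- → run C
t=9: L0/L1/L2 = CH/BF/- → run C
t=10: L0/L1/L2 = CH/BF/- → run C
t=11: L0/L1/L2 = CH/BF/- → run C
t=12: L0/L1/L2 = H/BF/- → run H
t=13: L0/L1/L2 = H/BF/- → run H
t=14: L0/L1/L2 = H/BF/- → run H
t=15: L0/L1/L2 = H/BF/- → run H
t=16: L0/L1/L2 = -/BFH/- → run B
t=17: L0/L1/L2 = -/FH/- → run F
t=18: L0/L1/L2 = -/FH/- → run F
t=19: L0/L1/L2 = -/FH/- → run F
t=20: L0/L1/L2 = -/H/- → run H
t=21: (idle)
t=22: (idle)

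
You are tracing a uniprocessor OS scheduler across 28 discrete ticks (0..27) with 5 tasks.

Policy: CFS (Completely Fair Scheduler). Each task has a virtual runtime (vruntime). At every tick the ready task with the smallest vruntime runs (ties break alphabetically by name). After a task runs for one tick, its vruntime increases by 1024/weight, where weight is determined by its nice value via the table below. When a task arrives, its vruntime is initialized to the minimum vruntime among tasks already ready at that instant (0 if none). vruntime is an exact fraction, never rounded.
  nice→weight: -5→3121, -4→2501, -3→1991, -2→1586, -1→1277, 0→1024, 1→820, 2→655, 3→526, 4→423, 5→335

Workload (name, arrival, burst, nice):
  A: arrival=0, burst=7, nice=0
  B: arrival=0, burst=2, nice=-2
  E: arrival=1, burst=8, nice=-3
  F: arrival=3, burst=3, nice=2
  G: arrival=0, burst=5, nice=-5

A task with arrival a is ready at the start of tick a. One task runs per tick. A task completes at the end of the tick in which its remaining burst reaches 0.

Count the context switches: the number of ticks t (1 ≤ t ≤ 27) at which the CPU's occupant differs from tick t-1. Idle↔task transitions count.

t=0: vr[A=0 B=0 G=0] → run A
t=1: vr[A=1 B=0 E=0 G=0] → run B
t=2: vr[A=1 B=512/793 E=0 G=0] → run E
t=3: vr[A=1 B=512/793 E=1024/1991 F=0 G=0] → run F
t=4: vr[A=1 B=512/793 E=1024/1991 F=1024/655 G=0] → run G
t=5: vr[A=1 B=512/793 E=1024/1991 F=1024/655 G=1024/3121] → run G
t=6: vr[A=1 B=512/793 E=1024/1991 F=1024/655 G=2048/3121] → run E
t=7: vr[A=1 B=512/793 E=2048/1991 F=1024/655 G=2048/3121] → run B
t=8: vr[A=1 E=2048/1991 F=1024/655 G=2048/3121] → run G
t=9: vr[A=1 E=2048/1991 F=1024/655 G=3072/3121] → run G
t=10: vr[A=1 E=2048/1991 F=1024/655 G=4096/3121] → run A
t=11: vr[A=2 E=2048/1991 F=1024/655 G=4096/3121] → run E
t=12: vr[A=2 E=3072/1991 F=1024/655 G=4096/3121] → run G
t=13: vr[A=2 E=3072/1991 F=1024/655] → run E
t=14: vr[A=2 E=4096/1991 F=1024/655] → run F
t=15: vr[A=2 E=4096/1991 F=2048/655] → run A
t=16: vr[A=3 E=4096/1991 F=2048/655] → run E
t=17: vr[A=3 E=5120/1991 F=2048/655] → run E
t=18: vr[A=3 E=6144/1991 F=2048/655] → run A
t=19: vr[A=4 E=6144/1991 F=2048/655] → run E
t=20: vr[A=4 E=7168/1991 F=2048/655] → run F
t=21: vr[A=4 E=7168/1991] → run E
t=22: vr[A=4] → run A
t=23: vr[A=5] → run A
t=24: vr[A=6] → run A
t=25: (idle)
t=26: (idle)
t=27: (idle)

context switches = 20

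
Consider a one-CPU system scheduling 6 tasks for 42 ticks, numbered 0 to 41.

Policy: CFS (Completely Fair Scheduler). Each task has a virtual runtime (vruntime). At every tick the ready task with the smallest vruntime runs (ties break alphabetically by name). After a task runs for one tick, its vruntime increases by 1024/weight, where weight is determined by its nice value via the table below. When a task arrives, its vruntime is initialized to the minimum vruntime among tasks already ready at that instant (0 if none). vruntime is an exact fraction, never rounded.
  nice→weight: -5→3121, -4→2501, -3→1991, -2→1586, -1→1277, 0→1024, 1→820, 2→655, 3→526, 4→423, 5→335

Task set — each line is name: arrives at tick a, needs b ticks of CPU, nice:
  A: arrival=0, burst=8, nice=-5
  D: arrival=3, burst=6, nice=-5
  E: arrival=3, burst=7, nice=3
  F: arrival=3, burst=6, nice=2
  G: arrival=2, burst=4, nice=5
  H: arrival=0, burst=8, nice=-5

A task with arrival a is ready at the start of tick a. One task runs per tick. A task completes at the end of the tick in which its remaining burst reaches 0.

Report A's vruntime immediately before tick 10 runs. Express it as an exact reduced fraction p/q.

t=0: vr[A=0 H=0] → run A
t=1: vr[A=1024/3121 H=0] → run H
t=2: vr[A=1024/3121 G=1024/3121 H=1024/3121] → run A
t=3: vr[A=2048/3121 D=1024/3121 E=1024/3121 F=1024/3121 G=1024/3121 H=1024/3121] → run D
t=4: vr[A=2048/3121 D=2048/3121 E=1024/3121 F=1024/3121 G=1024/3121 H=1024/3121] → run E
t=5: vr[A=2048/3121 D=2048/3121 E=1867264/820823 F=1024/3121 G=1024/3121 H=1024/3121] → run F
t=6: vr[A=2048/3121 D=2048/3121 E=1867264/820823 F=3866624/2044255 G=1024/3121 H=1024/3121] → run G
t=7: vr[A=2048/3121 D=2048/3121 E=1867264/820823 F=3866624/2044255 G=3538944/1045535 H=1024/3121] → run H
t=8: vr[A=2048/3121 D=2048/3121 E=1867264/820823 F=3866624/2044255 G=3538944/1045535 H=2048/3121] → run A
t=9: vr[A=3072/3121 D=2048/3121 E=1867264/820823 F=3866624/2044255 G=3538944/1045535 H=2048/3121] → run D
t=10: vr[A=3072/3121 D=3072/3121 E=1867264/820823 F=3866624/2044255 G=3538944/1045535 H=2048/3121] → run H
t=11: vr[A=3072/3121 D=3072/3121 E=1867264/820823 F=3866624/2044255 G=3538944/1045535 H=3072/3121] → run A
t=12: vr[A=4096/3121 D=3072/3121 E=1867264/820823 F=3866624/2044255 G=3538944/1045535 H=3072/3121] → run D
t=13: vr[A=4096/3121 D=4096/3121 E=1867264/820823 F=3866624/2044255 G=3538944/1045535 H=3072/3121] → run H
t=14: vr[A=4096/3121 D=4096/3121 E=1867264/820823 F=3866624/2044255 G=3538944/1045535 H=4096/3121] → run A
t=15: vr[A=5120/3121 D=4096/3121 E=1867264/820823 F=3866624/2044255 G=3538944/1045535 H=4096/3121] → run D
t=16: vr[A=5120/3121 D=5120/3121 E=1867264/820823 F=3866624/2044255 G=3538944/1045535 H=4096/3121] → run H
t=17: vr[A=5120/3121 D=5120/3121 E=1867264/820823 F=3866624/2044255 G=3538944/1045535 H=5120/3121] → run A
t=18: vr[A=6144/3121 D=5120/3121 E=1867264/820823 F=3866624/2044255 G=3538944/1045535 H=5120/3121] → run D
t=19: vr[A=6144/3121 D=6144/3121 E=1867264/820823 F=3866624/2044255 G=3538944/1045535 H=5120/3121] → run H
t=20: vr[A=6144/3121 D=6144/3121 E=1867264/820823 F=3866624/2044255 G=3538944/1045535 H=6144/3121] → run F
t=21: vr[A=6144/3121 D=6144/3121 E=1867264/820823 F=7062528/2044255 G=3538944/1045535 H=6144/3121] → run A
t=22: vr[A=7168/3121 D=6144/3121 E=1867264/820823 F=7062528/2044255 G=3538944/1045535 H=6144/3121] → run D
t=23: vr[A=7168/3121 E=1867264/820823 F=7062528/2044255 G=3538944/1045535 H=6144/3121] → run H
t=24: vr[A=7168/3121 E=1867264/820823 F=7062528/2044255 G=3538944/1045535 H=7168/3121] → run E
t=25: vr[A=7168/3121 E=3465216/820823 F=7062528/2044255 G=3538944/1045535 H=7168/3121] → run A
t=26: vr[E=3465216/820823 F=7062528/2044255 G=3538944/1045535 H=7168/3121] → run H
t=27: vr[E=3465216/820823 F=7062528/2044255 G=3538944/1045535] → run G
t=28: vr[E=3465216/820823 F=7062528/2044255 G=6734848/1045535] → run F
t=29: vr[E=3465216/820823 F=10258432/2044255 G=6734848/1045535] → run E
t=30: vr[E=5063168/820823 F=10258432/2044255 G=6734848/1045535] → run F
t=31: vr[E=5063168/820823 F=13454336/2044255 G=6734848/1045535] → run E
t=32: vr[E=6661120/820823 F=13454336/2044255 G=6734848/1045535] → run G
t=33: vr[E=6661120/820823 F=13454336/2044255 G=9930752/1045535] → run F
t=34: vr[E=6661120/820823 F=3330048/408851 G=9930752/1045535] → run E
t=35: vr[E=8259072/820823 F=3330048/408851 G=9930752/1045535] → run F
t=36: vr[E=8259072/820823 G=9930752/1045535] → run G
t=37: vr[E=8259072/820823] → run E
t=38: vr[E=9857024/820823] → run E
t=39: (idle)
t=40: (idle)
t=41: (idle)

vruntime(A, start of tick 10) = 3072/3121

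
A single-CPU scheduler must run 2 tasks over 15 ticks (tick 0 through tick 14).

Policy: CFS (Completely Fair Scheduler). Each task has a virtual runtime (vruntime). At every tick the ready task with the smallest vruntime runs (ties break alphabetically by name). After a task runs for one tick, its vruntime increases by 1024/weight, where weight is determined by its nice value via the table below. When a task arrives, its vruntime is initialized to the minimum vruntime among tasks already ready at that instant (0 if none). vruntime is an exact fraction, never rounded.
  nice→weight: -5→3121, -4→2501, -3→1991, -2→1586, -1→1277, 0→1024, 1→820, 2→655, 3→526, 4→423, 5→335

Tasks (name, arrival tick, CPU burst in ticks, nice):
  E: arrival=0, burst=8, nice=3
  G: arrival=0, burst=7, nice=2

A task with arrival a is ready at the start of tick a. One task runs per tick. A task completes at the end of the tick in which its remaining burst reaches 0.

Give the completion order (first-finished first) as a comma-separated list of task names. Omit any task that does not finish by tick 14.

completion order = G, E

t=0: vr[E=0 G=0] → run E
t=1: vr[E=512/263 G=0] → run G
t=2: vr[E=512/263 G=1024/655] → run G
t=3: vr[E=512/263 G=2048/655] → run E
t=4: vr[E=1024/263 G=2048/655] → run G
t=5: vr[E=1024/263 G=3072/655] → run E
t=6: vr[E=1536/263 G=3072/655] → run G
t=7: vr[E=1536/263 G=4096/655] → run E
t=8: vr[E=2048/263 G=4096/655] → run G
t=9: vr[E=2048/263 G=1024/131] → run E
t=10: vr[E=2560/263 G=1024/131] → run G
t=11: vr[E=2560/263 G=6144/655] → run G
t=12: vr[E=2560/263] → run E
t=13: vr[E=3072/263] → run E
t=14: vr[E=3584/263] → run E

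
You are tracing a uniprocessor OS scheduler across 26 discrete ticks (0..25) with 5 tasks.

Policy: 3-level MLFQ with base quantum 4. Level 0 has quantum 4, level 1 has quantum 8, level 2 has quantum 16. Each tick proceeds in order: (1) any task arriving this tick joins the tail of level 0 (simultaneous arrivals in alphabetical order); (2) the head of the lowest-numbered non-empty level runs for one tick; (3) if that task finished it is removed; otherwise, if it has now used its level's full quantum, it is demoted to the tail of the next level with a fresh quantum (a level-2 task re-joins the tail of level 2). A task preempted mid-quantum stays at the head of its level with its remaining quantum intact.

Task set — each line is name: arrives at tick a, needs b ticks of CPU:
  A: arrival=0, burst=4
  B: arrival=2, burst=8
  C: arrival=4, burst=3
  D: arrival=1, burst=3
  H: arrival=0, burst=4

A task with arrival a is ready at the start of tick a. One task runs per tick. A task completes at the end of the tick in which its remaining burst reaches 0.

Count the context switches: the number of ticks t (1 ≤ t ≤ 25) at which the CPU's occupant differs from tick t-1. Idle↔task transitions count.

context switches = 6

t=0: L0/L1/L2 = AH/-/- → run A
t=1: L0/L1/L2 = AHD/-/- → run A
t=2: L0/L1/L2 = AHDB/-/- → run A
t=3: L0/L1/L2 = AHDB/-/- → run A
t=4: L0/L1/L2 = HDBC/-/- → run H
t=5: L0/L1/L2 = HDBC/-/- → run H
t=6: L0/L1/L2 = HDBC/-/- → run H
t=7: L0/L1/L2 = HDBC/-/- → run H
t=8: L0/L1/L2 = DBC/-/- → run D
t=9: L0/L1/L2 = DBC/-/- → run D
t=10: L0/L1/L2 = DBC/-/- → run D
t=11: L0/L1/L2 = BC/-/- → run B
t=12: L0/L1/L2 = BC/-/- → run B
t=13: L0/L1/L2 = BC/-/- → run B
t=14: L0/L1/L2 = BC/-/- → run B
t=15: L0/L1/L2 = C/B/- → run C
t=16: L0/L1/L2 = C/B/- → run C
t=17: L0/L1/L2 = C/B/- → run C
t=18: L0/L1/L2 = -/B/- → run B
t=19: L0/L1/L2 = -/B/- → run B
t=20: L0/L1/L2 = -/B/- → run B
t=21: L0/L1/L2 = -/B/- → run B
t=22: (idle)
t=23: (idle)
t=24: (idle)
t=25: (idle)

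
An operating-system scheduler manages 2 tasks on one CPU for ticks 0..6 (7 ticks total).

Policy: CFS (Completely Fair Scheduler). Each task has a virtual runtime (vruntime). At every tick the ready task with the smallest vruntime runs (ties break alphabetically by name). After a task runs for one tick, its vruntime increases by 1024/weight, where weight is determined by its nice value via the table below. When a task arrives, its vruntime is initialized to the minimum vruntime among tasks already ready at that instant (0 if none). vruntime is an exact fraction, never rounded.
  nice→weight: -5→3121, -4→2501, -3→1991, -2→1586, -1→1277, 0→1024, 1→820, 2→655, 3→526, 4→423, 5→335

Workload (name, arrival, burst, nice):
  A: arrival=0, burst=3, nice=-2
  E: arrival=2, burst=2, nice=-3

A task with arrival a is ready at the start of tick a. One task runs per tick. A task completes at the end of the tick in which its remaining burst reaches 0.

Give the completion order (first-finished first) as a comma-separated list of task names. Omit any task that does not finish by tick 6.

t=0: vr[A=0] → run A
t=1: vr[A=512/793] → run A
t=2: vr[A=1024/793 E=1024/793] → run A
t=3: vr[E=1024/793] → run E
t=4: vr[E=2850816/1578863] → run E
t=5: (idle)
t=6: (idle)

completion order = A, E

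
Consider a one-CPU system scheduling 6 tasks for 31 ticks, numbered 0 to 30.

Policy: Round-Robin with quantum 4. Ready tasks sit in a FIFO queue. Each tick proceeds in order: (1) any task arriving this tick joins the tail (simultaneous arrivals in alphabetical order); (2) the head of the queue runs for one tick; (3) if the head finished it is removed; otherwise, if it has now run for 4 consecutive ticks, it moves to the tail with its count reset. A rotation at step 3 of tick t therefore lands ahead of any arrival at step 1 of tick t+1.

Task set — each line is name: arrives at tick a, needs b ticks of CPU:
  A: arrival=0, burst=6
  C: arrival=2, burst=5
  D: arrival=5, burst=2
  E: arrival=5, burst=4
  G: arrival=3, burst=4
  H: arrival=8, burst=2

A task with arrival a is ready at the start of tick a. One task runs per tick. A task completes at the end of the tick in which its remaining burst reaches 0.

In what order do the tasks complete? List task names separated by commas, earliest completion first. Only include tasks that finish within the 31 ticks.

t=0: queue=[A] q_used=0 → run A
t=1: queue=[A] q_used=1 → run A
t=2: queue=[A,C] q_used=2 → run A
t=3: queue=[A,C,G] q_used=3 → run A
t=4: queue=[C,G,A] q_used=0 → run C
t=5: queue=[C,G,A,D,E] q_used=1 → run C
t=6: queue=[C,G,A,D,E] q_used=2 → run C
t=7: queue=[C,G,A,D,E] q_used=3 → run C
t=8: queue=[G,A,D,E,C,H] q_used=0 → run G
t=9: queue=[G,A,D,E,C,H] q_used=1 → run G
t=10: queue=[G,A,D,E,C,H] q_used=2 → run G
t=11: queue=[G,A,D,E,C,H] q_used=3 → run G
t=12: queue=[A,D,E,C,H] q_used=0 → run A
t=13: queue=[A,D,E,C,H] q_used=1 → run A
t=14: queue=[D,E,C,H] q_used=0 → run D
t=15: queue=[D,E,C,H] q_used=1 → run D
t=16: queue=[E,C,H] q_used=0 → run E
t=17: queue=[E,C,H] q_used=1 → run E
t=18: queue=[E,C,H] q_used=2 → run E
t=19: queue=[E,C,H] q_used=3 → run E
t=20: queue=[C,H] q_used=0 → run C
t=21: queue=[H] q_used=0 → run H
t=22: queue=[H] q_used=1 → run H
t=23: (idle)
t=24: (idle)
t=25: (idle)
t=26: (idle)
t=27: (idle)
t=28: (idle)
t=29: (idle)
t=30: (idle)

completion order = G, A, D, E, C, H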